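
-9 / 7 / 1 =-9 / 7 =-1.29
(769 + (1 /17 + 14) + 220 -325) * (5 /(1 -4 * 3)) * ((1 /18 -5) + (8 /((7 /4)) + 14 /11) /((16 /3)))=1229757995 /1036728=1186.19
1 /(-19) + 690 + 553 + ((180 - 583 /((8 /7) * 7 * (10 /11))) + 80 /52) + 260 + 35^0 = 31721189 /19760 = 1605.32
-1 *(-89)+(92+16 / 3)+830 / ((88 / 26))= 28483 / 66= 431.56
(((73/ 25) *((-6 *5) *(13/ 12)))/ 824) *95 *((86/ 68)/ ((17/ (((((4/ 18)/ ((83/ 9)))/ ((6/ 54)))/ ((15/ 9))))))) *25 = -104669955/ 39530576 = -2.65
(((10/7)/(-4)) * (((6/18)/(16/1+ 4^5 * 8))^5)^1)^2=25/16063570964815015545505097979952271358160797696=0.00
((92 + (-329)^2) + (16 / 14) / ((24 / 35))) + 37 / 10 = 3250151 / 30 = 108338.37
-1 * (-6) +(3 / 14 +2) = 115 / 14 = 8.21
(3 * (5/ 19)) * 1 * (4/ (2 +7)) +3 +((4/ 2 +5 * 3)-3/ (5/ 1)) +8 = 7909/ 285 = 27.75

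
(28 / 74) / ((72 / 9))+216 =31975 / 148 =216.05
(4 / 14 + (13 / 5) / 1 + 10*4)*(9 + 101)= 33022 / 7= 4717.43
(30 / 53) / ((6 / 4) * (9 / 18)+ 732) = 40 / 51781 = 0.00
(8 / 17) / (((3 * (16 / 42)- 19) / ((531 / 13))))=-1.08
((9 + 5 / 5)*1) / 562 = 5 / 281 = 0.02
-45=-45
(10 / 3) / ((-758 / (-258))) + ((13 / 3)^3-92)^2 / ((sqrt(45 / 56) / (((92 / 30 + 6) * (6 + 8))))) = 430 / 379 + 313661152 * sqrt(70) / 164025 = 16000.39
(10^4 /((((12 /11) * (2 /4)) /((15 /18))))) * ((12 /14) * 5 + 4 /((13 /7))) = 80575000 /819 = 98382.17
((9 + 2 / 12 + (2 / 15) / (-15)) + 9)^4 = 4457597405788081 / 41006250000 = 108705.32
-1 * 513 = -513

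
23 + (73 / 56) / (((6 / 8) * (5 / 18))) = 1024 / 35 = 29.26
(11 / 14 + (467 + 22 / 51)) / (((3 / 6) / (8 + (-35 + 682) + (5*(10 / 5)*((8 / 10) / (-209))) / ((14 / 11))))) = 613336.22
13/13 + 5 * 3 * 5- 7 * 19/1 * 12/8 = -247/2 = -123.50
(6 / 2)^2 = 9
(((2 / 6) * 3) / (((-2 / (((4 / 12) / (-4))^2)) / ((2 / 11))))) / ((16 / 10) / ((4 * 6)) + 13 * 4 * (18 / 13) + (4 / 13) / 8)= -65 / 7423944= -0.00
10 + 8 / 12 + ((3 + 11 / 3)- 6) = 34 / 3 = 11.33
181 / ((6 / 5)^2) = 4525 / 36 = 125.69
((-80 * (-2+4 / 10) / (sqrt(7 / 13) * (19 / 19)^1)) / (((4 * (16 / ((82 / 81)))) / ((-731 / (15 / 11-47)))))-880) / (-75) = 176 / 15-659362 * sqrt(91) / 10673775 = 11.14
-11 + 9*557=5002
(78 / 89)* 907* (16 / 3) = 377312 / 89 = 4239.46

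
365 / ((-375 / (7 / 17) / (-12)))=2044 / 425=4.81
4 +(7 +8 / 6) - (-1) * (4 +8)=73 / 3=24.33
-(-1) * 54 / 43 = 54 / 43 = 1.26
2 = 2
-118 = -118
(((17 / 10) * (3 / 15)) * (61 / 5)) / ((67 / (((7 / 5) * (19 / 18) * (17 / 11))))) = 2344657 / 16582500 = 0.14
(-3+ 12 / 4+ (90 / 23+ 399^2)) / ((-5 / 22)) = -80557686 / 115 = -700501.62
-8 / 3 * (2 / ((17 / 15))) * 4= -18.82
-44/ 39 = -1.13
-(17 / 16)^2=-289 / 256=-1.13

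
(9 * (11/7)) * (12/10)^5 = 769824/21875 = 35.19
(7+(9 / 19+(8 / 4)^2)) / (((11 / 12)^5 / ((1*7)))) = 379717632 / 3059969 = 124.09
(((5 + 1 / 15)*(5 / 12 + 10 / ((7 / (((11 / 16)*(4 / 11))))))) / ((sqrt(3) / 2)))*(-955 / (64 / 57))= -4481815*sqrt(3) / 2016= -3850.56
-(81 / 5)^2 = -6561 / 25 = -262.44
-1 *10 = -10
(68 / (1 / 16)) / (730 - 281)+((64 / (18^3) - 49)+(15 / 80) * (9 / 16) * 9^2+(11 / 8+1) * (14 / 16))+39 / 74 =-109808620925 / 3100384512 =-35.42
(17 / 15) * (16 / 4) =68 / 15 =4.53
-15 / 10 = -3 / 2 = -1.50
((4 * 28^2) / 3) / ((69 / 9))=3136 / 23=136.35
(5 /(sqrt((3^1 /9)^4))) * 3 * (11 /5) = 297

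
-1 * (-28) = 28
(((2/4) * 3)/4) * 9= 27/8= 3.38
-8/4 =-2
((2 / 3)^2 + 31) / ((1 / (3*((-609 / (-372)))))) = 57449 / 372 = 154.43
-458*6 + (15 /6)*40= -2648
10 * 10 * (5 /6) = 250 /3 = 83.33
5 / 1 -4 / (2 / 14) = -23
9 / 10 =0.90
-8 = -8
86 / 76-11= -375 / 38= -9.87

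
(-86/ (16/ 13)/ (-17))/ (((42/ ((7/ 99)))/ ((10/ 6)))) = 2795/ 242352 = 0.01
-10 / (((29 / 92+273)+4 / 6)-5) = -2760 / 74239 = -0.04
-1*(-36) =36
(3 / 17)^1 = 3 / 17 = 0.18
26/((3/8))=208/3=69.33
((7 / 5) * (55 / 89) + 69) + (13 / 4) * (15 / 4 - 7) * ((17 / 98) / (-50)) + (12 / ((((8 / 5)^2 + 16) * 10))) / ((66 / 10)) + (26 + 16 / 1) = 249098949943 / 2225854400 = 111.91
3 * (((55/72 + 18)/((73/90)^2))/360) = 20265/85264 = 0.24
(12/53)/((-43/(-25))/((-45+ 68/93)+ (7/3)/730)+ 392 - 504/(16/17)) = -120207720/76207280713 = -0.00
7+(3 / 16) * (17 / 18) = 689 / 96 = 7.18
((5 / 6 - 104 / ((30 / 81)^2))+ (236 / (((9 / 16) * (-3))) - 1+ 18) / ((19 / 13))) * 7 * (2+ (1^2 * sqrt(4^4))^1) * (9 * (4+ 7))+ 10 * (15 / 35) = -10495409.71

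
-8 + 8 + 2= 2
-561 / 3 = -187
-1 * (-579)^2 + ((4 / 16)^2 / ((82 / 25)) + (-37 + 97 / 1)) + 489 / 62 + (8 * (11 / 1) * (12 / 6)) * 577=-233621.09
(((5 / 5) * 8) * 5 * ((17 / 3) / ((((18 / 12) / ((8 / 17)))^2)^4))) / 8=21474836480 / 8076696100659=0.00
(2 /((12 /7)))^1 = 7 /6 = 1.17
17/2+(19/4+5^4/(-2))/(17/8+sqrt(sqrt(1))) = -4499/50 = -89.98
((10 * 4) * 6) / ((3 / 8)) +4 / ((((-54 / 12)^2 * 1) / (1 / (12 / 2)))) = 640.03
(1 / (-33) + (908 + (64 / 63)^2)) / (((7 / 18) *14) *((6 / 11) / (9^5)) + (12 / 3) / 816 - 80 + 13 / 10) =-29509793955900 / 2554752820879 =-11.55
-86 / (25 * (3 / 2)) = -172 / 75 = -2.29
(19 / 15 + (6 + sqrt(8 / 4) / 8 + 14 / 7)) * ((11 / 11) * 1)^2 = sqrt(2) / 8 + 139 / 15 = 9.44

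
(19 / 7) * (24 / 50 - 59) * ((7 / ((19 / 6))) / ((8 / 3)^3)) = -118503 / 6400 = -18.52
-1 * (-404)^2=-163216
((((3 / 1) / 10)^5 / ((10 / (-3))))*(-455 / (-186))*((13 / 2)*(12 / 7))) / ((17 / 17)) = -0.02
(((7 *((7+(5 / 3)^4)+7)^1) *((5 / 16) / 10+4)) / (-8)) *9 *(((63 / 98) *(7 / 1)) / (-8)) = 1588377 / 4096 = 387.79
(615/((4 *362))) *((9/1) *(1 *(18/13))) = 49815/9412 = 5.29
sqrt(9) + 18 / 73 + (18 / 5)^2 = 29577 / 1825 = 16.21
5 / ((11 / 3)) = 15 / 11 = 1.36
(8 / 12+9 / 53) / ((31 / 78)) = 3458 / 1643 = 2.10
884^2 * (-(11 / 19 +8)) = -127377328 / 19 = -6704069.89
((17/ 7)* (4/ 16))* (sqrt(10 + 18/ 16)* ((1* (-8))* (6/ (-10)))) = 51* sqrt(178)/ 70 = 9.72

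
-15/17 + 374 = 6343/17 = 373.12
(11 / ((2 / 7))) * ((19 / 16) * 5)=7315 / 32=228.59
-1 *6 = -6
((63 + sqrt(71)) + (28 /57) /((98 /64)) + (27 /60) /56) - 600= -4894441 /9120 + sqrt(71)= -528.25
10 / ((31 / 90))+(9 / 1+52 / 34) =39.56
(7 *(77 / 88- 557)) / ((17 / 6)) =-93429 / 68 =-1373.96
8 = 8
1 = 1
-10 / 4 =-5 / 2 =-2.50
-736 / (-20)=184 / 5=36.80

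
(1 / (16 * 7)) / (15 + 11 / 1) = 0.00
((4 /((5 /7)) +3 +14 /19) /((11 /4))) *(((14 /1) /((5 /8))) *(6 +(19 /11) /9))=243591488 /517275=470.91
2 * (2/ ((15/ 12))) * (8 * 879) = 112512/ 5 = 22502.40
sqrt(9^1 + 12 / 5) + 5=sqrt(285) / 5 + 5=8.38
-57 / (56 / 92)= -1311 / 14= -93.64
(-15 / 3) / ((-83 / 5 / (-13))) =-325 / 83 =-3.92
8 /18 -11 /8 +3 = 149 /72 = 2.07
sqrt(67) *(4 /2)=2 *sqrt(67)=16.37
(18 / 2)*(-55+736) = 6129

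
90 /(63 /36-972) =-360 /3881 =-0.09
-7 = -7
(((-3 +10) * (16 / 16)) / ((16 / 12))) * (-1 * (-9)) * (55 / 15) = 693 / 4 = 173.25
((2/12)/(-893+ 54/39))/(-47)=13/3268662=0.00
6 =6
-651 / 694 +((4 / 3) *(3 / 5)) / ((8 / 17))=1322 / 1735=0.76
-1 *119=-119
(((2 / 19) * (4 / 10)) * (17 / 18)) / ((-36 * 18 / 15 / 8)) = -34 / 4617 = -0.01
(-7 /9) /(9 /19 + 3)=-133 /594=-0.22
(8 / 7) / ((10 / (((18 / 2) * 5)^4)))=3280500 / 7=468642.86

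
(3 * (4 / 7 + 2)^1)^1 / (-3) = -18 / 7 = -2.57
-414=-414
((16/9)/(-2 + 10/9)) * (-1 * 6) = 12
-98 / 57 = -1.72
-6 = -6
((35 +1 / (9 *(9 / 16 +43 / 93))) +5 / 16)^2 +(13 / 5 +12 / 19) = 128059704688699 / 101806560000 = 1257.87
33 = 33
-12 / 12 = -1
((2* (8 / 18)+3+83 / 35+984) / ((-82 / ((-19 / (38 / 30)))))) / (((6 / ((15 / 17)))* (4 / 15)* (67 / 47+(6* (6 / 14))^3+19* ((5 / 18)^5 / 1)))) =424195849544040 / 78387337415507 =5.41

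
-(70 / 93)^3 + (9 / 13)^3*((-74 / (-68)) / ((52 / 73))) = 251488731353 / 3124360677672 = 0.08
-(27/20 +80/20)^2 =-28.62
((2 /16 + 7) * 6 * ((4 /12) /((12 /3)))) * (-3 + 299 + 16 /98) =1055.08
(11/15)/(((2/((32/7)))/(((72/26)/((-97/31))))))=-65472/44135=-1.48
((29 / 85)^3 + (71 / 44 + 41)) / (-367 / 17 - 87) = -1152557491 / 2934217000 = -0.39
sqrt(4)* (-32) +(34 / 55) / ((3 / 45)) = -602 / 11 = -54.73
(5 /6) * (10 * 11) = 275 /3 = 91.67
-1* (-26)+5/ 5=27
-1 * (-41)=41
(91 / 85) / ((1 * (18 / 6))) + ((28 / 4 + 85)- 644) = -140669 / 255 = -551.64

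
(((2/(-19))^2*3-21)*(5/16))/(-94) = 37845/542944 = 0.07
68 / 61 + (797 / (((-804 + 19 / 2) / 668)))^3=-73641762143165582476 / 244738067609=-300900317.07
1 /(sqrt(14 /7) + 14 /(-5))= -35 /73 - 25 *sqrt(2) /146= -0.72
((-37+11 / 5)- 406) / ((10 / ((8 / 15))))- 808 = -311816 / 375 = -831.51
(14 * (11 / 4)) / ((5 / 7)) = 539 / 10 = 53.90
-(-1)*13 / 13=1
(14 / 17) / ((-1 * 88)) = -7 / 748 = -0.01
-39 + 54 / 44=-37.77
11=11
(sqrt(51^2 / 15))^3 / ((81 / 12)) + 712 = 19652*sqrt(15) / 225 + 712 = 1050.27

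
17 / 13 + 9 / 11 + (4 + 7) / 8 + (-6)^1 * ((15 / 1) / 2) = -47475 / 1144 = -41.50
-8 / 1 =-8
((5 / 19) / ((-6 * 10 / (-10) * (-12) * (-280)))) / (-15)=-1 / 1149120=-0.00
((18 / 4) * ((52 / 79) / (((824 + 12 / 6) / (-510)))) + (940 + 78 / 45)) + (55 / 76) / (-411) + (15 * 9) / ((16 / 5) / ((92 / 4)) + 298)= 1880309091361 / 1999572540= 940.36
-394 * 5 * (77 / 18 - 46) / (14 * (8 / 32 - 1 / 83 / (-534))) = 10928844890 / 465423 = 23481.53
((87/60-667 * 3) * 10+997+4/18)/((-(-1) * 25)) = -341969/450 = -759.93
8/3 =2.67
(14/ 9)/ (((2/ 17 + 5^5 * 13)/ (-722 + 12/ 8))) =-24497/ 887949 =-0.03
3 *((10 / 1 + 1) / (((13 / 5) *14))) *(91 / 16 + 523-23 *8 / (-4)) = 521.01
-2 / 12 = -1 / 6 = -0.17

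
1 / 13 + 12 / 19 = 175 / 247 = 0.71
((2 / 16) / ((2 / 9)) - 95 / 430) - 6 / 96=12 / 43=0.28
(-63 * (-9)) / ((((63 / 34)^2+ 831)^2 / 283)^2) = 1001157136344510208 / 10688407819702676250625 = 0.00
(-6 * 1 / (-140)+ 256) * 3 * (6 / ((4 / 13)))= 2096991 / 140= 14978.51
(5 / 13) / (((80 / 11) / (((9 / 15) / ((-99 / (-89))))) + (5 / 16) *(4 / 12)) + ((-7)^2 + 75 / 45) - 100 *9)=-21360 / 46413991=-0.00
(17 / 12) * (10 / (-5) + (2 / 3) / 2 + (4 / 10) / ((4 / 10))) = -17 / 18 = -0.94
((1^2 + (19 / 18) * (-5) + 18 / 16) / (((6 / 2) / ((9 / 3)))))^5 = -602738989907 / 1934917632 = -311.51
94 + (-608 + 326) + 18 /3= -182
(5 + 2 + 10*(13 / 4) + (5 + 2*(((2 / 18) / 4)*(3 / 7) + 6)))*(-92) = -109204 / 21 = -5200.19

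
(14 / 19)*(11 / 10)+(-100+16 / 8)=-9233 / 95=-97.19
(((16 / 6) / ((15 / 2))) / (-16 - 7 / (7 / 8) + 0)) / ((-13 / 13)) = 2 / 135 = 0.01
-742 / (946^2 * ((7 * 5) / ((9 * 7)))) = -3339 / 2237290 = -0.00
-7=-7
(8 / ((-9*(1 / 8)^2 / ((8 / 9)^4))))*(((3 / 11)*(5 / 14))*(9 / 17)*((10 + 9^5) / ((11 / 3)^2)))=-4021288960 / 499851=-8044.98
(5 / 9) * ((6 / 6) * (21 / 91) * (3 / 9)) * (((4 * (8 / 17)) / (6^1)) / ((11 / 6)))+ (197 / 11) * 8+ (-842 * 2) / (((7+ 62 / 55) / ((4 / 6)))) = 508192 / 98787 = 5.14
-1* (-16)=16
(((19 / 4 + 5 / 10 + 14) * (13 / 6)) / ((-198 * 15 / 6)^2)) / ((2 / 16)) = 91 / 66825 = 0.00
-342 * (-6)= 2052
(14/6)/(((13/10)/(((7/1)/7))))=70/39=1.79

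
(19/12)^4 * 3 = 130321/6912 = 18.85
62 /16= 31 /8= 3.88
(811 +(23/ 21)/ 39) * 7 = 664232/ 117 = 5677.20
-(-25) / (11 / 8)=200 / 11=18.18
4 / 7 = 0.57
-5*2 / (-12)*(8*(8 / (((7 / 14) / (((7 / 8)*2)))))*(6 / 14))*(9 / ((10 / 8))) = 576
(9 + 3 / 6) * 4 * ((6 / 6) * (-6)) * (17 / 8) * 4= -1938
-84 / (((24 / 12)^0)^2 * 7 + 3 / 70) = -5880 / 493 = -11.93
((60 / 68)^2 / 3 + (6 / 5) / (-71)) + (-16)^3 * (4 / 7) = -2340.33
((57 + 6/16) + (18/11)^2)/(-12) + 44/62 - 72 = -9157807/120032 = -76.29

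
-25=-25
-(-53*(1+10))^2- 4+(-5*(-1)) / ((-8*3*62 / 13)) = -505760849 / 1488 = -339893.04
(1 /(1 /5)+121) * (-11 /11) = -126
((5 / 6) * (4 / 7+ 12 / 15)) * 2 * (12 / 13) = 192 / 91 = 2.11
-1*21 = -21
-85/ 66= -1.29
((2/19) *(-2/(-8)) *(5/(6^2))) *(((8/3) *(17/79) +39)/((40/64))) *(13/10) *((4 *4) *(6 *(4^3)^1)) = 124853248/67545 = 1848.45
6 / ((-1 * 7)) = -6 / 7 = -0.86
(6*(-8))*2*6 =-576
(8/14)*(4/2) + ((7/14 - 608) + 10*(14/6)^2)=-69541/126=-551.91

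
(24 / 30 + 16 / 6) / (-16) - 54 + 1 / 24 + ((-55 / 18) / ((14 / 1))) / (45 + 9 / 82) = -505036279 / 9321480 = -54.18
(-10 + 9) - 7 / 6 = -13 / 6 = -2.17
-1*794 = -794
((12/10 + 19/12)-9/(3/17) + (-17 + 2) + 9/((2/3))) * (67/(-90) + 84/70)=-22.65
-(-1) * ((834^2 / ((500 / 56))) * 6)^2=3413679740303616 / 15625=218475503379.43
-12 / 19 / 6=-2 / 19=-0.11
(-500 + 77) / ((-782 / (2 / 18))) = 47 / 782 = 0.06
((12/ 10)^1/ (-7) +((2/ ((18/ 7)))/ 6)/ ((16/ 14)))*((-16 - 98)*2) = 16663/ 1260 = 13.22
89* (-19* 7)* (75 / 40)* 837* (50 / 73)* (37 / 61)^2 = -5086298235375 / 1086532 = -4681222.67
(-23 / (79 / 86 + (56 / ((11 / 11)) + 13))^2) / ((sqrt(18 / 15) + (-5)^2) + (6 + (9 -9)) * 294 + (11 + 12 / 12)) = -1531822540 / 586380712685831 + 170108 * sqrt(30) / 586380712685831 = -0.00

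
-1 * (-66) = 66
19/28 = 0.68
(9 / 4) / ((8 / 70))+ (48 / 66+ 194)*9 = 311913 / 176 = 1772.23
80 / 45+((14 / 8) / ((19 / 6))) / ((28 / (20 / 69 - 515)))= -263699 / 31464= -8.38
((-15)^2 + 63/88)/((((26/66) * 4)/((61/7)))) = 3634929/2912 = 1248.26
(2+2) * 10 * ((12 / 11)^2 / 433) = 5760 / 52393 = 0.11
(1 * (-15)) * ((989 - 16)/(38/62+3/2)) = -904890/131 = -6907.56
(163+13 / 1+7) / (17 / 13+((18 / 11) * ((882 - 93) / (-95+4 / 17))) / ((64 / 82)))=-74948016 / 6613561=-11.33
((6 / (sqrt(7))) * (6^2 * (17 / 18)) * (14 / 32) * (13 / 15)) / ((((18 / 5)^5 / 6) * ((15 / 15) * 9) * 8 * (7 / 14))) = 138125 * sqrt(7) / 45349632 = 0.01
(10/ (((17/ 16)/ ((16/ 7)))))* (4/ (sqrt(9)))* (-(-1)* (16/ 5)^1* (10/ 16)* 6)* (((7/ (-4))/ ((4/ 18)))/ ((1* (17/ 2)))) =-92160/ 289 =-318.89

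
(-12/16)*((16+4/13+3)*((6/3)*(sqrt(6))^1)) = -753*sqrt(6)/26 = -70.94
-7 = -7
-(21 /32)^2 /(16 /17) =-7497 /16384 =-0.46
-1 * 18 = -18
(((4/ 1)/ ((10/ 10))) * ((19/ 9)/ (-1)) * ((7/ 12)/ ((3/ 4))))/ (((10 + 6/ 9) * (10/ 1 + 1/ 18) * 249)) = -133/ 540828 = -0.00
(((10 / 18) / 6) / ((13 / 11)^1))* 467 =25685 / 702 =36.59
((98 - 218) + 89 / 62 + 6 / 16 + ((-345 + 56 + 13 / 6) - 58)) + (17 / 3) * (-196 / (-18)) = -401.32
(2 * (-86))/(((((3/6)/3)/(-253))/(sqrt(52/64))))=65274 * sqrt(13)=235348.75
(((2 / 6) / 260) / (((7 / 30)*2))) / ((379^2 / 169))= 13 / 4021948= 0.00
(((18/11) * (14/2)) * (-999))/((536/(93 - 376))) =17811171/2948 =6041.78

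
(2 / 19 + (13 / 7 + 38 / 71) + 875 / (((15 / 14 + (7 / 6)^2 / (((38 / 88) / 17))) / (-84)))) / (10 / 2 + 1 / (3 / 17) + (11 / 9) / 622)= -9284253949206990 / 73793035322783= -125.81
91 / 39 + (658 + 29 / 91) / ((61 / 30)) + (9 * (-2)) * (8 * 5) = -6559673 / 16653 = -393.90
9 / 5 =1.80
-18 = -18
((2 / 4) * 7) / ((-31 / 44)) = -154 / 31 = -4.97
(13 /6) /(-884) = -1 /408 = -0.00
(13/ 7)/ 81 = 0.02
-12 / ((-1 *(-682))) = -6 / 341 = -0.02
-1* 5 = -5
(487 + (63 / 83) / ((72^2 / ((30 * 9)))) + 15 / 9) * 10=19470055 / 3984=4887.06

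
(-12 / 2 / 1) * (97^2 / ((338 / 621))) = -17528967 / 169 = -103721.70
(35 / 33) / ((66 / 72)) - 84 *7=-71008 / 121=-586.84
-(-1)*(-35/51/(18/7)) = -245/918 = -0.27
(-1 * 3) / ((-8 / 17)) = 6.38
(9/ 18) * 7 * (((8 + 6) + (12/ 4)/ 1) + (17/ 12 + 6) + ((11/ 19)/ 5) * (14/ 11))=196021/ 2280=85.97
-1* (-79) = 79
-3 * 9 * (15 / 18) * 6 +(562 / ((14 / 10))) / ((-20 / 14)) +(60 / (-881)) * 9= -367036 / 881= -416.61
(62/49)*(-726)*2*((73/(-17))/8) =821469/833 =986.16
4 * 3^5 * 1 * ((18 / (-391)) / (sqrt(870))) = -2916 * sqrt(870) / 56695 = -1.52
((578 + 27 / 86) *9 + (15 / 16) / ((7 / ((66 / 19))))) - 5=237923705 / 45752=5200.29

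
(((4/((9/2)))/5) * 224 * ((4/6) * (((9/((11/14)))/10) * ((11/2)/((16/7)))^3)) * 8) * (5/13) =2033647/1560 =1303.62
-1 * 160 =-160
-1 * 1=-1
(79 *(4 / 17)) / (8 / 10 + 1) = 1580 / 153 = 10.33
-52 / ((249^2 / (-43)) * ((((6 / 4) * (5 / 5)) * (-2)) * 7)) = -2236 / 1302021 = -0.00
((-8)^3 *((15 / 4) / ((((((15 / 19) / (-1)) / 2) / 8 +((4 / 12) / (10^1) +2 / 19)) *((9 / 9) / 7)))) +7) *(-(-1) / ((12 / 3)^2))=-61283551 / 6512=-9410.86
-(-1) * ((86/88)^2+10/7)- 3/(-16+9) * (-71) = -54295/1936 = -28.04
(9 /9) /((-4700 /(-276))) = 69 /1175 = 0.06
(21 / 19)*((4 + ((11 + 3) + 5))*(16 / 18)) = 1288 / 57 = 22.60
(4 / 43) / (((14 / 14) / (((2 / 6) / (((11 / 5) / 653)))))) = 13060 / 1419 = 9.20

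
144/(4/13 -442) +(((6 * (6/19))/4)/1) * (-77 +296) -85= 18.41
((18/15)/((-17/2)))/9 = -4/255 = -0.02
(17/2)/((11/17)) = 289/22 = 13.14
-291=-291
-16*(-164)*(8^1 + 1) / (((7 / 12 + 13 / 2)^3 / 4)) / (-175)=-1.52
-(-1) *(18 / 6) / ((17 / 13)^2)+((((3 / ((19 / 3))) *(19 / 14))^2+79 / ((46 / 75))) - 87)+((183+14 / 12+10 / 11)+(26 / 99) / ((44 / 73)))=325582412905 / 1418762268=229.48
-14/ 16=-7/ 8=-0.88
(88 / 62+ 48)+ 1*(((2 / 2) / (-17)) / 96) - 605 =-555.58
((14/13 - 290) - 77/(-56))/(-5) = 5981/104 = 57.51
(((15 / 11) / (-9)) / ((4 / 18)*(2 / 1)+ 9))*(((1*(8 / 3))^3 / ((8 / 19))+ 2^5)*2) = -4160 / 1683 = -2.47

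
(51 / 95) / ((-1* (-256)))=51 / 24320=0.00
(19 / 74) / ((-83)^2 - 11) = 1 / 26788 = 0.00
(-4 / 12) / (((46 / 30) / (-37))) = 185 / 23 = 8.04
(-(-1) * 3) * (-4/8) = -3/2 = -1.50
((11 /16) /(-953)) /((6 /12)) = -11 /7624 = -0.00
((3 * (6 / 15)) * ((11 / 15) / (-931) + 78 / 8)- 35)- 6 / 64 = -17424369 / 744800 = -23.39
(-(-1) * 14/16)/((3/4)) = 7/6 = 1.17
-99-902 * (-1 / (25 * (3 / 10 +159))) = -786731 / 7965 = -98.77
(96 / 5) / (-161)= -96 / 805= -0.12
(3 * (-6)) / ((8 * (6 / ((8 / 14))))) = -3 / 14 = -0.21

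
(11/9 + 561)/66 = 230/27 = 8.52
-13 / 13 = -1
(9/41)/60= 0.00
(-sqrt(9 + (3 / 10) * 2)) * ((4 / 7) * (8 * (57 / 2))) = -3648 * sqrt(15) / 35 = -403.68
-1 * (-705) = 705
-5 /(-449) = 5 /449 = 0.01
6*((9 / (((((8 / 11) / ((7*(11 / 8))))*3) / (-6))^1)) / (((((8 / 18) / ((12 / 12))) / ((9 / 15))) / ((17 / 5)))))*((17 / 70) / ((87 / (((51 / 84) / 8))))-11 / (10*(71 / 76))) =56994639034707 / 7379456000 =7723.42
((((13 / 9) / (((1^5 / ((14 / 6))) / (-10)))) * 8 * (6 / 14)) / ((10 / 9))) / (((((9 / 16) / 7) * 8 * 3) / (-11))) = 16016 / 27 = 593.19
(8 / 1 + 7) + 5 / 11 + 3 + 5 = 258 / 11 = 23.45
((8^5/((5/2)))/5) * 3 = 196608/25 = 7864.32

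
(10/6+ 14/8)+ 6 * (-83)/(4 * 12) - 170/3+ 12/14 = -3515/56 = -62.77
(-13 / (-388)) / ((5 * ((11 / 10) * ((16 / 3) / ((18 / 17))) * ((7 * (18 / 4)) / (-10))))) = -195 / 507892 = -0.00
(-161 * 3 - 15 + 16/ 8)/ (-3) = 496/ 3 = 165.33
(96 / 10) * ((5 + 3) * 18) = 6912 / 5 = 1382.40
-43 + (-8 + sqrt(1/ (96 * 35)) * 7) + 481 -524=-93.88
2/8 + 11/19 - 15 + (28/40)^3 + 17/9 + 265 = 43273403/171000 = 253.06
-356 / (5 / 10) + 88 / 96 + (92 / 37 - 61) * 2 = -367681 / 444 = -828.11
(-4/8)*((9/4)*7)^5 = -992436543/2048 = -484588.16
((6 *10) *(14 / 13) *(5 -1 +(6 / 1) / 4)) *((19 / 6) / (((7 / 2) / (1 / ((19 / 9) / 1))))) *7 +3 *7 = 14133 / 13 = 1087.15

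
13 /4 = 3.25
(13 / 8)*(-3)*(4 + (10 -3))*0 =0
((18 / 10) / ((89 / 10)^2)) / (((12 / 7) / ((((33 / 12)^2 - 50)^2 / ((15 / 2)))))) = 3227287 / 1013888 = 3.18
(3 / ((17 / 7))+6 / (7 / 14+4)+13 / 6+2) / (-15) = -229 / 510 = -0.45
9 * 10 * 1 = 90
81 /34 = 2.38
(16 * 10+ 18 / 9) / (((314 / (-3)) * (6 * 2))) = -81 / 628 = -0.13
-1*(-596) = 596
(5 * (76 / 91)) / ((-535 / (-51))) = 3876 / 9737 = 0.40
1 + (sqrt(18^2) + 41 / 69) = 1352 / 69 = 19.59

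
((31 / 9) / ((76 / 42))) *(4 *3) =434 / 19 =22.84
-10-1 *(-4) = -6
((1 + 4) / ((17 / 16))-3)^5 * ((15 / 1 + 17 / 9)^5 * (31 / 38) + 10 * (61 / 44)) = 1756973281302020821 / 108500293638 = 16193258.31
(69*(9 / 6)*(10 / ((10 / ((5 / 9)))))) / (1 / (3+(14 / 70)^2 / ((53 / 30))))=18423 / 106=173.80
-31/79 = -0.39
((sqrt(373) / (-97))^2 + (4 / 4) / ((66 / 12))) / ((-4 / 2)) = -22921 / 206998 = -0.11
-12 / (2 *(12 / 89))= -89 / 2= -44.50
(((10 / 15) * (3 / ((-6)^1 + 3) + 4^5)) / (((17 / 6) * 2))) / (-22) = -93 / 17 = -5.47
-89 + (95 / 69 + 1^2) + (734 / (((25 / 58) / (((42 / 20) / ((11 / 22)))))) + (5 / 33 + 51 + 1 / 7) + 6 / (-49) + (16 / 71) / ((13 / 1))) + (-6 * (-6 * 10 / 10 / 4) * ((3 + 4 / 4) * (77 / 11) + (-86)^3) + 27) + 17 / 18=-147189615456491779 / 25745469750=-5717107.39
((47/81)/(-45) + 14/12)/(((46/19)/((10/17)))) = 159809/570078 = 0.28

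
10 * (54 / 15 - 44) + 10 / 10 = -403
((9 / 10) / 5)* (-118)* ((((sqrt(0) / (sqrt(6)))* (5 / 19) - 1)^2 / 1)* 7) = -3717 / 25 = -148.68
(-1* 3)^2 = 9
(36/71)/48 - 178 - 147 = -92297/284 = -324.99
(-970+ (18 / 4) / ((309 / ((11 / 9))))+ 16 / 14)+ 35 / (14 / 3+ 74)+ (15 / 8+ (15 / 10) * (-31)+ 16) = -1017893027 / 1020936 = -997.02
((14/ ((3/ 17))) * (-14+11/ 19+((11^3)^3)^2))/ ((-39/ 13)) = -25141946091611870696392/ 171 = -147028924512350121031.53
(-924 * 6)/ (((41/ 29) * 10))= -80388/ 205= -392.14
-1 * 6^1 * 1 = -6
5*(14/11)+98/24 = 1379/132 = 10.45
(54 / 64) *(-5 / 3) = -45 / 32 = -1.41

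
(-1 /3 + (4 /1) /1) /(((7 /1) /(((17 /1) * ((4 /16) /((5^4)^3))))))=187 /20507812500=0.00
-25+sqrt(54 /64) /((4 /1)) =-25+3 * sqrt(6) /32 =-24.77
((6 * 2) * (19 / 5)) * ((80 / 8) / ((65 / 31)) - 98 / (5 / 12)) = -3414984 / 325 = -10507.64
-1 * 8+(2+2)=-4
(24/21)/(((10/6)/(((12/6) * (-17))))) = -816/35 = -23.31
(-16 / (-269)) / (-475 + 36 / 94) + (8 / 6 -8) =-6.67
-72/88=-9/11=-0.82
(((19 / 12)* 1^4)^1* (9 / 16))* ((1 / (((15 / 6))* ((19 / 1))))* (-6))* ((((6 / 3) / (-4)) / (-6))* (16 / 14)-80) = 2517 / 280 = 8.99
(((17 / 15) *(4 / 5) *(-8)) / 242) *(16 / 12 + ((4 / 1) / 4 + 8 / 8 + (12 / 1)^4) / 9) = -225760 / 3267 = -69.10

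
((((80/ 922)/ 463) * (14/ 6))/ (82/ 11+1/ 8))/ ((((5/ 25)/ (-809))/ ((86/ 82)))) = -4285758400/ 17511077163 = -0.24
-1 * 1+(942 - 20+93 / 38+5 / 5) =35129 / 38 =924.45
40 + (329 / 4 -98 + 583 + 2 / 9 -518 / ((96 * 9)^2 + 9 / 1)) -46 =558855071 / 995340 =561.47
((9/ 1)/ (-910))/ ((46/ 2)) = -9/ 20930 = -0.00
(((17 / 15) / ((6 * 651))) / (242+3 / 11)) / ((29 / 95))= 3553 / 905625630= 0.00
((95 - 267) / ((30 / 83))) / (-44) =3569 / 330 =10.82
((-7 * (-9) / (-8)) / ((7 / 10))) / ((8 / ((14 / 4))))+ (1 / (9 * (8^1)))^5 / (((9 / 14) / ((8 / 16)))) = -85710804473 / 17414258688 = -4.92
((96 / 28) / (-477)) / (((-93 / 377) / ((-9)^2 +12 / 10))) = 413192 / 172515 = 2.40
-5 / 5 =-1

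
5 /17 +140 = 2385 /17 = 140.29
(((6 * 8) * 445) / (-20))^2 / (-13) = -1140624 / 13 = -87740.31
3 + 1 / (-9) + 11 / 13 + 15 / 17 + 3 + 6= 27085 / 1989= 13.62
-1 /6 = -0.17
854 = 854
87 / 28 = 3.11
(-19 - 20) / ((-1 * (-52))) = -0.75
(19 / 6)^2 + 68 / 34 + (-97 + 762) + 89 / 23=563783 / 828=680.90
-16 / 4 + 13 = 9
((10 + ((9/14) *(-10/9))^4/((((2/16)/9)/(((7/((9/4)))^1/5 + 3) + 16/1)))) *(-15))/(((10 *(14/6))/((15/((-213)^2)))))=-6802575/84724087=-0.08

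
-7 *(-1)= 7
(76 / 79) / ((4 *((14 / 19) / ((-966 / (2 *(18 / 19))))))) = -157757 / 948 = -166.41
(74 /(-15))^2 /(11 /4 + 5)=21904 /6975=3.14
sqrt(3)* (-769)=-1331.95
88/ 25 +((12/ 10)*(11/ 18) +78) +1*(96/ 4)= 7969/ 75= 106.25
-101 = -101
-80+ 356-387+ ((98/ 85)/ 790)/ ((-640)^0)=-3726776/ 33575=-111.00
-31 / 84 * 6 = -31 / 14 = -2.21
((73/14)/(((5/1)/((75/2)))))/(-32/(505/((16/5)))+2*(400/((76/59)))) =17510875/277995872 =0.06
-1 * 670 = -670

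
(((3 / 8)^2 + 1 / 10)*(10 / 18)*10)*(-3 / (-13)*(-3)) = -0.93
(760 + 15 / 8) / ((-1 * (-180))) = 4.23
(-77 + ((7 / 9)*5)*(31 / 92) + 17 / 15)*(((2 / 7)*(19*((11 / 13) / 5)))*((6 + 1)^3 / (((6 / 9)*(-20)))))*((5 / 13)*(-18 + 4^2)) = -3161017783 / 2332200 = -1355.38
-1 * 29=-29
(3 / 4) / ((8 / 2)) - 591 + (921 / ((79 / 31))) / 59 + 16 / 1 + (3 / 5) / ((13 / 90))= -547308109 / 969488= -564.53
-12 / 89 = -0.13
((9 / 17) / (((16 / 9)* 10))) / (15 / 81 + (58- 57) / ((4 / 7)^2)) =2187 / 238510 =0.01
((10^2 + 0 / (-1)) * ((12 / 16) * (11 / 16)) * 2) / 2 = 825 / 16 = 51.56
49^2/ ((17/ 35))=84035/ 17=4943.24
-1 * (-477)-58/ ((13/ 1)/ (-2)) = 6317/ 13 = 485.92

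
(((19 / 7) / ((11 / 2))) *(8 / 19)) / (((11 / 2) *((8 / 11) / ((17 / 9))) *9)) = 0.01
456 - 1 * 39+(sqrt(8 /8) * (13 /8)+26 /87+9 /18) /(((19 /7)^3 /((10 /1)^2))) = 429.12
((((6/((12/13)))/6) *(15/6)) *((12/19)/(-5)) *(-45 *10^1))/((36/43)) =13975/76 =183.88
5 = 5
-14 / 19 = -0.74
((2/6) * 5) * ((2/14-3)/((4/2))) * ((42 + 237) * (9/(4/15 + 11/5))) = -627750/259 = -2423.75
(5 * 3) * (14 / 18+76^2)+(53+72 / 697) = 181299674 / 2091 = 86704.77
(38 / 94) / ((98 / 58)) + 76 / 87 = 1.11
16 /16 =1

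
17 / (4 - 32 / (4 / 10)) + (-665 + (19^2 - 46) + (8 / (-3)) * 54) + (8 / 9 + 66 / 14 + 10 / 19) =-2336995 / 4788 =-488.09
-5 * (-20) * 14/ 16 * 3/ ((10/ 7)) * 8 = 1470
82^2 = 6724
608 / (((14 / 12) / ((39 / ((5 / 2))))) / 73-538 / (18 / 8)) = -20771712 / 8168957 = -2.54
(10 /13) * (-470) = -4700 /13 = -361.54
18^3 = 5832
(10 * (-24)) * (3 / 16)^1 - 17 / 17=-46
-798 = -798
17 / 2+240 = 497 / 2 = 248.50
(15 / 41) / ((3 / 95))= 11.59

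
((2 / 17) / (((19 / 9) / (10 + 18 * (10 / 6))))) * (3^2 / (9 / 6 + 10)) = 12960 / 7429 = 1.74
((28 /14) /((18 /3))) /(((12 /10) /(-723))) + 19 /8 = -4763 /24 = -198.46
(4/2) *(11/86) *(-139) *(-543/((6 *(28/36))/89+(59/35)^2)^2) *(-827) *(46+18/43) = -88495106.24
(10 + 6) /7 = 16 /7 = 2.29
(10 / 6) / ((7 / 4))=20 / 21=0.95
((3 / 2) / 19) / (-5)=-3 / 190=-0.02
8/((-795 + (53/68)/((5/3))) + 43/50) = -13600/1349243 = -0.01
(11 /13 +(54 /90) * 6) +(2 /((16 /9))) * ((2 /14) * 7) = 2897 /520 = 5.57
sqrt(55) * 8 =8 * sqrt(55) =59.33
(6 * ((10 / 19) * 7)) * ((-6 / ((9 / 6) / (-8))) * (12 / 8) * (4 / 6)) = 13440 / 19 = 707.37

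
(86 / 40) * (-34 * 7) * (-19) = 97223 / 10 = 9722.30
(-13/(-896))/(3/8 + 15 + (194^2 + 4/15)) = 195/506038064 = 0.00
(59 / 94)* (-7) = -413 / 94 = -4.39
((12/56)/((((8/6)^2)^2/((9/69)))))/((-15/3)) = -729/412160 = -0.00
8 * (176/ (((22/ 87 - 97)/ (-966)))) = 118331136/ 8417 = 14058.59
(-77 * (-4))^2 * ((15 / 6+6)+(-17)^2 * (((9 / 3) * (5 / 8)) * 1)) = 52210774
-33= -33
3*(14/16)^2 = 147/64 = 2.30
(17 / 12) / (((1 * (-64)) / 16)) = -17 / 48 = -0.35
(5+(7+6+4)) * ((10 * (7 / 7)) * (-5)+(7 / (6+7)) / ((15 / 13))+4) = -15026 / 15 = -1001.73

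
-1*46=-46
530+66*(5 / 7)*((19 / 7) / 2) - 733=-6812 / 49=-139.02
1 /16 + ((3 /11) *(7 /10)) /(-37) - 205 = -6672933 /32560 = -204.94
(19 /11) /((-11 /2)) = -38 /121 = -0.31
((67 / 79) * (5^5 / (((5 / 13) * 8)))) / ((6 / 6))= 544375 / 632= 861.35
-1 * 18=-18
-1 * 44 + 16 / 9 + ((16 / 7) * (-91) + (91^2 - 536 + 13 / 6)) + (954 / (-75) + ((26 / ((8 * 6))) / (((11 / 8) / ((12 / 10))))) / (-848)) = 7853944547 / 1049400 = 7484.22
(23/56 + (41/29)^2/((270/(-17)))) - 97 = -614910971/6357960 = -96.72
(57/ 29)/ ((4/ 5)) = 285/ 116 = 2.46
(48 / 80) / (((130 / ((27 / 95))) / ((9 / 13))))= 729 / 802750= 0.00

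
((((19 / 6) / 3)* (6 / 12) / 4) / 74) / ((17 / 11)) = 209 / 181152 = 0.00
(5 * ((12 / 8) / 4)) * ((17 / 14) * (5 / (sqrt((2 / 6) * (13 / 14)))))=1275 * sqrt(546) / 1456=20.46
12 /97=0.12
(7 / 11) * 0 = 0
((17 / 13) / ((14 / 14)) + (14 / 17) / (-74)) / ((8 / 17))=5301 / 1924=2.76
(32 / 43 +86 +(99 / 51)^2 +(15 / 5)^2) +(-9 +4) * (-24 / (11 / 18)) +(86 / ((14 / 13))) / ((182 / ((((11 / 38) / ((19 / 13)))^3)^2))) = 561458945117502079407320499 / 1897615611531233728081024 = 295.88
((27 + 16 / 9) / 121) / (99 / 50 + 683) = 12950 / 37297161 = 0.00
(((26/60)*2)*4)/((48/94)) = 611/90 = 6.79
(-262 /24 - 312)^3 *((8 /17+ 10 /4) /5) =-1175348046875 /58752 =-20005243.17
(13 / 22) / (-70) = -13 / 1540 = -0.01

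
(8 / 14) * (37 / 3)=148 / 21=7.05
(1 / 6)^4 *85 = 85 / 1296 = 0.07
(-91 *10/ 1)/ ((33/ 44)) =-3640/ 3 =-1213.33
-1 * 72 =-72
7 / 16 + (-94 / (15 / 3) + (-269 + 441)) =12291 / 80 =153.64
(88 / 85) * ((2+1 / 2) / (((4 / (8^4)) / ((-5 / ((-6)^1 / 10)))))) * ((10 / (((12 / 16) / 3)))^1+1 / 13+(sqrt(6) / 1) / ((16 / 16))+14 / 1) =1126400 * sqrt(6) / 51+791859200 / 663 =1248457.87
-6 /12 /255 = -0.00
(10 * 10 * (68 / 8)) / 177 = 850 / 177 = 4.80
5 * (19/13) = 95/13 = 7.31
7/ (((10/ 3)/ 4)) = 42/ 5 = 8.40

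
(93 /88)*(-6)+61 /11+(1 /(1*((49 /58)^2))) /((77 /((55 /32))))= -1130235 /1479016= -0.76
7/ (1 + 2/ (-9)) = 9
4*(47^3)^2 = 43116861316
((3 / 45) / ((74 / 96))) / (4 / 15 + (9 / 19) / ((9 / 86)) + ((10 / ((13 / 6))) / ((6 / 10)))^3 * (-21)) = -1001832 / 110666979613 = -0.00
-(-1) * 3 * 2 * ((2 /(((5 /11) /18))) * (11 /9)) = 2904 /5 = 580.80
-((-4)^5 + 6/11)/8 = 5629/44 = 127.93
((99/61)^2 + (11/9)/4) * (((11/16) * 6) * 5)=21657185/357216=60.63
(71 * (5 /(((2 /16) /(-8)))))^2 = 516198400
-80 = -80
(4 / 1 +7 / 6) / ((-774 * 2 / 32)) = -124 / 1161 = -0.11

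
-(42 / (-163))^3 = 74088 / 4330747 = 0.02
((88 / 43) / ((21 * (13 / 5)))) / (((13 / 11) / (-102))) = -164560 / 50869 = -3.23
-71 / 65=-1.09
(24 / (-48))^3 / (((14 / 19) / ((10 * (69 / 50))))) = -1311 / 560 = -2.34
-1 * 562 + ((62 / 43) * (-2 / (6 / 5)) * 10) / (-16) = -289217 / 516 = -560.50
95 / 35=19 / 7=2.71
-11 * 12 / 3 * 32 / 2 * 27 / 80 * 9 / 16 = -2673 / 20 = -133.65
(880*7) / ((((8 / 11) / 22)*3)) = 186340 / 3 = 62113.33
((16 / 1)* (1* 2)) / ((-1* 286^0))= -32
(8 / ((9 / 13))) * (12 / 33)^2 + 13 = 15821 / 1089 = 14.53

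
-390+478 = 88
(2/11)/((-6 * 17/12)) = -4/187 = -0.02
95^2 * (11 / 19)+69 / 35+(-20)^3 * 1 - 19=-97721 / 35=-2792.03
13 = 13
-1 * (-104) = 104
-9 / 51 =-3 / 17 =-0.18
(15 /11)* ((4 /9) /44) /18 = 5 /6534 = 0.00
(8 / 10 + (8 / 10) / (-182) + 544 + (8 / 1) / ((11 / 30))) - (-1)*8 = 2875942 / 5005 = 574.61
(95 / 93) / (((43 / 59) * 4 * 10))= 1121 / 31992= 0.04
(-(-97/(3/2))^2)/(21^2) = -37636/3969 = -9.48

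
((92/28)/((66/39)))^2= 89401/23716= 3.77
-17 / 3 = -5.67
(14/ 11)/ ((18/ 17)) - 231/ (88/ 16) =-4039/ 99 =-40.80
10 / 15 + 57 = 57.67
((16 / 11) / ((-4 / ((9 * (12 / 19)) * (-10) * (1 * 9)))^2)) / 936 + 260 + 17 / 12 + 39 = 201847315 / 619476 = 325.84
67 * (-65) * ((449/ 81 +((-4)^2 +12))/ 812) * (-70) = 59162675/ 4698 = 12593.16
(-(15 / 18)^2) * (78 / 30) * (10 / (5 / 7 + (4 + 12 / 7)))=-455 / 162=-2.81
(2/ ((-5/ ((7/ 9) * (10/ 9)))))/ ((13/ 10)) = -280/ 1053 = -0.27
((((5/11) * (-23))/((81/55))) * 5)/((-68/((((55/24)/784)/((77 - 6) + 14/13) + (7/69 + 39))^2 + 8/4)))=31466889730261931025125/39378172595679461376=799.09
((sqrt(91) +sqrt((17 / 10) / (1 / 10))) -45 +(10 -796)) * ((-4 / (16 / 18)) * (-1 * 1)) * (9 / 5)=-67311 / 10 +81 * sqrt(17) / 10 +81 * sqrt(91) / 10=-6620.43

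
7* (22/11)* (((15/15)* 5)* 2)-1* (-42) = 182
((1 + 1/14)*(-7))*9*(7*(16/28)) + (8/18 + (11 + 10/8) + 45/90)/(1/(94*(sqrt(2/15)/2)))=-270 + 4465*sqrt(30)/108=-43.56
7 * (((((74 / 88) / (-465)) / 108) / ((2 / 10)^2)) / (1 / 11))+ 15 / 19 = 0.76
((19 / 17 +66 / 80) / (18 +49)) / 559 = 1321 / 25468040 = 0.00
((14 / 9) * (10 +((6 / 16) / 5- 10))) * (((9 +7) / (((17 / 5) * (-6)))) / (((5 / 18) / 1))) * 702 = -19656 / 85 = -231.25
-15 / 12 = -5 / 4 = -1.25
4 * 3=12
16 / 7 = 2.29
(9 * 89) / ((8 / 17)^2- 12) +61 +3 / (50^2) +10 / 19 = -65458967 / 10105625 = -6.48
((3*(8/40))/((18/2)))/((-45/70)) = -14/135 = -0.10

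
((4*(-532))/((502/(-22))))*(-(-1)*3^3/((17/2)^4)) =10112256/20963771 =0.48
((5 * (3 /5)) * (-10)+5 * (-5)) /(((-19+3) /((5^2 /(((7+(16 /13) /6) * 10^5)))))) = 429 /3596800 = 0.00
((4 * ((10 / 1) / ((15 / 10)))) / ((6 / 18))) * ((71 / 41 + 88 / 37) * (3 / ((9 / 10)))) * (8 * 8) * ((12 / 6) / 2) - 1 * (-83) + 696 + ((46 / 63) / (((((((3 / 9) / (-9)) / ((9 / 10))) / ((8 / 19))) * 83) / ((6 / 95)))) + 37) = 1693373275480192 / 23863282275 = 70961.46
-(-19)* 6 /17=114 /17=6.71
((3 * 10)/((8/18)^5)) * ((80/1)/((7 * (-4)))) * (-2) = 4428675/448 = 9885.44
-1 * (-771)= 771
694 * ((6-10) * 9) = -24984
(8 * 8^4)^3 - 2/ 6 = 105553116266495/ 3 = 35184372088831.67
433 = 433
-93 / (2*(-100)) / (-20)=-93 / 4000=-0.02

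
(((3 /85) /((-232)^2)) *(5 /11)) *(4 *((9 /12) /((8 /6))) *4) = 0.00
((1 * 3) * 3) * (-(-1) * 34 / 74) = 153 / 37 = 4.14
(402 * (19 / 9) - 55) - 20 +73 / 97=225356 / 291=774.42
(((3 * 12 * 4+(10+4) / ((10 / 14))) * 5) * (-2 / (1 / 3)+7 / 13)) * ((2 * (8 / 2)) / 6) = -232312 / 39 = -5956.72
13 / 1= 13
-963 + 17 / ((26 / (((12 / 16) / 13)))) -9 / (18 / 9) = -1308009 / 1352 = -967.46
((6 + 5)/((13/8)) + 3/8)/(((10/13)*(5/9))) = 6687/400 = 16.72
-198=-198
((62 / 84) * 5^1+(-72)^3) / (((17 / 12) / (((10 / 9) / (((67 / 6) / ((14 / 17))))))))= -21589.30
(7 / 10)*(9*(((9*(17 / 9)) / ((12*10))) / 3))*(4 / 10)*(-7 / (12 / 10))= -833 / 1200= -0.69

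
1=1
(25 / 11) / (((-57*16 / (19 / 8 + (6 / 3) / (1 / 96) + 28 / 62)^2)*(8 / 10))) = -15358766375 / 129896448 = -118.24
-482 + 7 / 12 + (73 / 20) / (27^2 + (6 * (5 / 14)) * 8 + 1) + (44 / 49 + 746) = 4082168567 / 15376200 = 265.49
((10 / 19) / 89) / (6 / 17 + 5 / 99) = 16830 / 1148189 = 0.01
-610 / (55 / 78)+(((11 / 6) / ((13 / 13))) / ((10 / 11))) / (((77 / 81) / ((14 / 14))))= -1328973 / 1540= -862.97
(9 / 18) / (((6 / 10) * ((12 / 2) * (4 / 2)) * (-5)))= -1 / 72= -0.01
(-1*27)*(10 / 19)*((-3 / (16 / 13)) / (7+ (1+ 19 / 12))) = 3159 / 874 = 3.61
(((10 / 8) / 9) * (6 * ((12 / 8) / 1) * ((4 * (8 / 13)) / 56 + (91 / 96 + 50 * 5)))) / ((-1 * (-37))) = 10963325 / 1292928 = 8.48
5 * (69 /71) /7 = 345 /497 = 0.69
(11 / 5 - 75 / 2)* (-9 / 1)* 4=6354 / 5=1270.80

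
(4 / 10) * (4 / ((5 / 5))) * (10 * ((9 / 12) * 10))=120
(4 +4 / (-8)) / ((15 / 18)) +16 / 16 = 26 / 5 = 5.20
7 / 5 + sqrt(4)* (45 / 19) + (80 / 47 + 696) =3142641 / 4465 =703.84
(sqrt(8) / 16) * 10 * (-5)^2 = 125 * sqrt(2) / 4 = 44.19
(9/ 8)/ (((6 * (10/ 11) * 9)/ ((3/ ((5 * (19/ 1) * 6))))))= 11/ 91200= 0.00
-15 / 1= -15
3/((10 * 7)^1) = 3/70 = 0.04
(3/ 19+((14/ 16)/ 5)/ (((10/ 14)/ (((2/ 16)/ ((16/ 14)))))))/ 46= 44917/ 11187200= 0.00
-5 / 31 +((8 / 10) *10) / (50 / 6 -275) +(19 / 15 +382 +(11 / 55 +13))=3685361 / 9300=396.28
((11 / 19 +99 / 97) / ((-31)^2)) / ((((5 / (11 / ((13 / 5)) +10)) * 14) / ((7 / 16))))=27269 / 184196792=0.00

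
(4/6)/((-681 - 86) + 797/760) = -1520/1746369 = -0.00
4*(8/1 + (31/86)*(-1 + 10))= 1934/43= 44.98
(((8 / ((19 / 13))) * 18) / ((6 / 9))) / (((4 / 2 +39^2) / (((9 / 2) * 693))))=8756748 / 28937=302.61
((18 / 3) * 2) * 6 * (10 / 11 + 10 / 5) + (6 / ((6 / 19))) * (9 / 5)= 13401 / 55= 243.65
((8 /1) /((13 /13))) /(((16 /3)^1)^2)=9 /32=0.28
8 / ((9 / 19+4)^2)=2888 / 7225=0.40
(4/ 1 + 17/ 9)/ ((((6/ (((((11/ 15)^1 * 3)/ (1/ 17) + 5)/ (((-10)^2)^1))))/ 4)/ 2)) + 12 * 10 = 416236/ 3375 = 123.33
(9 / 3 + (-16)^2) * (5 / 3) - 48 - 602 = -655 / 3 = -218.33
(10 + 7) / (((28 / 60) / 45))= 11475 / 7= 1639.29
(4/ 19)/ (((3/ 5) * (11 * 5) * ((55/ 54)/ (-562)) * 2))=-20232/ 11495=-1.76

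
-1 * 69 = -69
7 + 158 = 165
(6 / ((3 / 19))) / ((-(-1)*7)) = 38 / 7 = 5.43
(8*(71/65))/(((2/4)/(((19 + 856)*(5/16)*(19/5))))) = 236075/13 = 18159.62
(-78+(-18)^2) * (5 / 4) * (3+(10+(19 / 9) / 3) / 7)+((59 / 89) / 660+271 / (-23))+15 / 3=39320427857 / 28371420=1385.92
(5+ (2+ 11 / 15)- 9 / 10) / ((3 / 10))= 205 / 9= 22.78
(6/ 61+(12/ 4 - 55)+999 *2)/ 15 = 118712/ 915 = 129.74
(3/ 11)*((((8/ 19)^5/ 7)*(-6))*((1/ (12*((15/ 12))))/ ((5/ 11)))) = -196608/ 433317325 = -0.00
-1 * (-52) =52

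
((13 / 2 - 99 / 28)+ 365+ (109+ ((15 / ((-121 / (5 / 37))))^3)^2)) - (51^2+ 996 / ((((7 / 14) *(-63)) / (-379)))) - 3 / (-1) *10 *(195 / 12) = -9212635631247726180836518177 / 676397279788277924090676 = -13620.15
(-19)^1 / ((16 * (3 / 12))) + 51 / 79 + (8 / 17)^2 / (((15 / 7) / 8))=-4489951 / 1369860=-3.28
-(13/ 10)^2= -169/ 100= -1.69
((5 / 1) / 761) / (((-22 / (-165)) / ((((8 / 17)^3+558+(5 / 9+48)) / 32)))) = 670616875 / 717848256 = 0.93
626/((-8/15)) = -4695/4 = -1173.75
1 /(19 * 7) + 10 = 1331 /133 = 10.01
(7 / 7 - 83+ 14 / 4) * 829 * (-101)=13145453 / 2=6572726.50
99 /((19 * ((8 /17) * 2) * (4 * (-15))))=-561 /6080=-0.09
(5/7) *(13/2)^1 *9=585/14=41.79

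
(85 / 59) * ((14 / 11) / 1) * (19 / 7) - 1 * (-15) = 12965 / 649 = 19.98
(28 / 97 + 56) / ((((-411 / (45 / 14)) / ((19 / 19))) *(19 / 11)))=-64350 / 252491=-0.25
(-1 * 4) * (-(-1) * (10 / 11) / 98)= -20 / 539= -0.04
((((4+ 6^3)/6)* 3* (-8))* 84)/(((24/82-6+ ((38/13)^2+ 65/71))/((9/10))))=-4675578336/263729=-17728.72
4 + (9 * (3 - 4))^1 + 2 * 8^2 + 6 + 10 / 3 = 397 / 3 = 132.33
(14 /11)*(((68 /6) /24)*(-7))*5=-4165 /198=-21.04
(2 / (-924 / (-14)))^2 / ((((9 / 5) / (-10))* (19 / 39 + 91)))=-325 / 5828328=-0.00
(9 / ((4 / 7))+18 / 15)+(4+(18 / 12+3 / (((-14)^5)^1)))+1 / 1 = 63059849 / 2689120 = 23.45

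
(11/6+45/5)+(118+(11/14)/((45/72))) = 27319/210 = 130.09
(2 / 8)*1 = 1 / 4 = 0.25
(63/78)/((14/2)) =3/26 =0.12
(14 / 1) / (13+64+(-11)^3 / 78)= 1092 / 4675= 0.23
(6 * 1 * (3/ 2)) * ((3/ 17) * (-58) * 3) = -4698/ 17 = -276.35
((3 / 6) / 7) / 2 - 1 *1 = -27 / 28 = -0.96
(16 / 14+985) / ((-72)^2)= 767 / 4032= 0.19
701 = 701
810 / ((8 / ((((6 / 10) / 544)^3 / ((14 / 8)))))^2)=59049 / 7937239693026918400000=0.00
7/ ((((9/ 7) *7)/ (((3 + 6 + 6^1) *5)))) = 175/ 3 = 58.33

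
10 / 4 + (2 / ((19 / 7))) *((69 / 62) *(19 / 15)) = 1097 / 310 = 3.54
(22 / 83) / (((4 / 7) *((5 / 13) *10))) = 1001 / 8300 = 0.12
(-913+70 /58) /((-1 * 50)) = 13221 /725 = 18.24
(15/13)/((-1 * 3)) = -0.38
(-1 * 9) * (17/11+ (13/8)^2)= -26523/704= -37.67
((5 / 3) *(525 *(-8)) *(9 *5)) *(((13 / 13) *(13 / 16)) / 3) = -170625 / 2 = -85312.50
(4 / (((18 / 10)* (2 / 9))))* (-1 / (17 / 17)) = -10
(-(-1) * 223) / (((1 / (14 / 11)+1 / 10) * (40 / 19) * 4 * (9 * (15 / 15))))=3.32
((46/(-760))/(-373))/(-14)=-23/1984360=-0.00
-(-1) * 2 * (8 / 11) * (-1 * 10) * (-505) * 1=80800 / 11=7345.45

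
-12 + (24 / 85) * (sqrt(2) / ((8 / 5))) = -12 + 3 * sqrt(2) / 17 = -11.75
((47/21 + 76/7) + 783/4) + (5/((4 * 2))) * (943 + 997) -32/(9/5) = 1403.57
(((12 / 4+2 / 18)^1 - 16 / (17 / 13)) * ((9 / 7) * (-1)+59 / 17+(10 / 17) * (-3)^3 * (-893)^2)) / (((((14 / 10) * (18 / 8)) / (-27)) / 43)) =-6261100484000 / 147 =-42592520299.32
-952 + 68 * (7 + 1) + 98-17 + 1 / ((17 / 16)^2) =-94247 / 289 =-326.11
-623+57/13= -8042/13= -618.62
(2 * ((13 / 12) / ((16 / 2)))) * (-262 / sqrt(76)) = -1703 * sqrt(19) / 912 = -8.14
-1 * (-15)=15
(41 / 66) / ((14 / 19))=779 / 924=0.84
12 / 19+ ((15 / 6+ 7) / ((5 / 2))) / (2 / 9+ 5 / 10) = 7278 / 1235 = 5.89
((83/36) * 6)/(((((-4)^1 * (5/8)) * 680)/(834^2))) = -4810929/850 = -5659.92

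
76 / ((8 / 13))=247 / 2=123.50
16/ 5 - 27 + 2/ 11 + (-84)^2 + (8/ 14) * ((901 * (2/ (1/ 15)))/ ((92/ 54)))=142550841/ 8855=16098.34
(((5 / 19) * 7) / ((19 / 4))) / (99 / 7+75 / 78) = 0.03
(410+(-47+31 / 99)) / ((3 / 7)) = 251776 / 297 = 847.73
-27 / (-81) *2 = 2 / 3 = 0.67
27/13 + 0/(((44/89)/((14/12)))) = 27/13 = 2.08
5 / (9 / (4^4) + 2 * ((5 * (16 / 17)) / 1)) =21760 / 41113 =0.53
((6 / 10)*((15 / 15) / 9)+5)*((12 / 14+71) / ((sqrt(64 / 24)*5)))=9557*sqrt(6) / 525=44.59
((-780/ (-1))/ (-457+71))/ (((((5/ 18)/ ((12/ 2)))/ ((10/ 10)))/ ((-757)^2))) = -4827364776/ 193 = -25012252.73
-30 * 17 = -510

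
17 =17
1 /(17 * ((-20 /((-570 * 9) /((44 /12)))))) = 1539 /374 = 4.11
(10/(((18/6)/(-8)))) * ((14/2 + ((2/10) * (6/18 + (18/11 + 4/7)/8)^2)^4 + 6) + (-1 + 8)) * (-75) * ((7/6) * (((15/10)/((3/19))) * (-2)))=-126194388569204202672355574899/142324282084398841405440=-886668.01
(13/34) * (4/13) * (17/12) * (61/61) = 1/6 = 0.17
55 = 55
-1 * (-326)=326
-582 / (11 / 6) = -3492 / 11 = -317.45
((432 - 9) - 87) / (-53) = -336 / 53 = -6.34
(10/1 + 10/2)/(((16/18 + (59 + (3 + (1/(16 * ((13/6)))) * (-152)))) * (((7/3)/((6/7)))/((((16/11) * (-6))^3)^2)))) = 4945463715299328/118838083441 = 41615.14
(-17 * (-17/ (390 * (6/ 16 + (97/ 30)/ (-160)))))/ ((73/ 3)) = 138720/ 1616147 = 0.09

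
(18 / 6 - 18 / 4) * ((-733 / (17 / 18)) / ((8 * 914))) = 19791 / 124304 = 0.16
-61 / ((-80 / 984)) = 7503 / 10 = 750.30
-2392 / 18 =-1196 / 9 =-132.89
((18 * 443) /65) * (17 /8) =67779 /260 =260.69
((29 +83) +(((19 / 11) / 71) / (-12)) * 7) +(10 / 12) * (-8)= 329017 / 3124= 105.32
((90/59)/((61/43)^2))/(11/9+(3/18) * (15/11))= 32949180/63007693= 0.52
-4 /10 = -2 /5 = -0.40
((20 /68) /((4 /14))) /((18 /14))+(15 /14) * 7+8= 2494 /153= 16.30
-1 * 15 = -15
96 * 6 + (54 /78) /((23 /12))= 172332 /299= 576.36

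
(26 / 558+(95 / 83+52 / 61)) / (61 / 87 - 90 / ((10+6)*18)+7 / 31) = 1339469632 / 402736335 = 3.33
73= 73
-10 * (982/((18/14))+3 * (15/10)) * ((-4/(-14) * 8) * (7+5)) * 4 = -17701120/21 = -842910.48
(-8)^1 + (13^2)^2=28553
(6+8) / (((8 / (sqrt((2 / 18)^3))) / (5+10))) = 35 / 36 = 0.97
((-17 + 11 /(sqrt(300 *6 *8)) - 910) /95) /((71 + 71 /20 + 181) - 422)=111229 /1897530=0.06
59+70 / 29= 1781 / 29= 61.41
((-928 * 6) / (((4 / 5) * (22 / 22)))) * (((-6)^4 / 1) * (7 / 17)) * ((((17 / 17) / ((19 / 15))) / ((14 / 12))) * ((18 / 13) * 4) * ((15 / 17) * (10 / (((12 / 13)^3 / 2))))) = -312321602.62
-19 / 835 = -0.02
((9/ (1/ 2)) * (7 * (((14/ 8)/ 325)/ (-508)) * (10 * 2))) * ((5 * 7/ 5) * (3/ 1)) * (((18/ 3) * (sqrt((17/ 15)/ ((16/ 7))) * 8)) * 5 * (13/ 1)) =-18522 * sqrt(1785)/ 635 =-1232.35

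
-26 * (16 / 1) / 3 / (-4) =104 / 3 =34.67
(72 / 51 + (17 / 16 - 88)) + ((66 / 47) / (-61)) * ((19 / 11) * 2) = -66757037 / 779824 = -85.61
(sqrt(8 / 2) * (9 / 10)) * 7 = 63 / 5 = 12.60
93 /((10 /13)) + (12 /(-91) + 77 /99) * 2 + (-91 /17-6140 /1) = -838604723 /139230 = -6023.16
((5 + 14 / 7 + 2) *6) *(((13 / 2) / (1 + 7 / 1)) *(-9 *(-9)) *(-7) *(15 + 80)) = -18906615 / 8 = -2363326.88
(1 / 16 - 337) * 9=-48519 / 16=-3032.44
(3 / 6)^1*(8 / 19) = 4 / 19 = 0.21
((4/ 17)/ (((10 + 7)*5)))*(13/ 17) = 52/ 24565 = 0.00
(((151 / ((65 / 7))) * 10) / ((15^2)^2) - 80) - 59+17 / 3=-87747886 / 658125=-133.33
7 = 7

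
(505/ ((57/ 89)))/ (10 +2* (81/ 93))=1393295/ 20748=67.15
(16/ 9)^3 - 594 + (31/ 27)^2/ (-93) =-1286821/ 2187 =-588.40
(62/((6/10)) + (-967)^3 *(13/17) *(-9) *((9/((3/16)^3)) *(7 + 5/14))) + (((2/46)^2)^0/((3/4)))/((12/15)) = 7438942576797903/119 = 62512122494100.03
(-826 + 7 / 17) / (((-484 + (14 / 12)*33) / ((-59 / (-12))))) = 9.11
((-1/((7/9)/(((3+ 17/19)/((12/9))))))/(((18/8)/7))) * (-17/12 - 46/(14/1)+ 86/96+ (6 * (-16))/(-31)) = 273541/32984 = 8.29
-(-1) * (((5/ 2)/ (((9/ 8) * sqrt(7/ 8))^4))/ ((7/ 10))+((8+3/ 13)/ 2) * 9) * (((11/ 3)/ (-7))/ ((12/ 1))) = -25713060439/ 14744771496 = -1.74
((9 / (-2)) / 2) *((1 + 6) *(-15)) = 945 / 4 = 236.25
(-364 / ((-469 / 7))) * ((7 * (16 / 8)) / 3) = 5096 / 201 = 25.35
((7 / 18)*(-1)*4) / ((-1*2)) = 7 / 9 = 0.78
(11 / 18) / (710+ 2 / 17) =187 / 217296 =0.00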